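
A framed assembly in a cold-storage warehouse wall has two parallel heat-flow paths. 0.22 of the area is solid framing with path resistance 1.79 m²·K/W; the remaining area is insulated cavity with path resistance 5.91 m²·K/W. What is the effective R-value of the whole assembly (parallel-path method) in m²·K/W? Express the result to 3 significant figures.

3.92 m²·K/W

U_eff = 0.78/5.91 + 0.22/1.79 = 0.132 + 0.1229 = 0.2549
R_eff = 1/U_eff = 3.923 m²·K/W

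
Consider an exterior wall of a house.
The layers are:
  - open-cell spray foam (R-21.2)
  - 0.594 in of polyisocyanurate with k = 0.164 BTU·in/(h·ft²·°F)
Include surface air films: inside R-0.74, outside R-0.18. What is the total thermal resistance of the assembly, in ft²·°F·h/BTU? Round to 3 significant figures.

0.594/0.164 = 3.622
R_total = 0.74 + 21.2 + 3.622 + 0.18 = 25.74 ft²·°F·h/BTU

25.7 ft²·°F·h/BTU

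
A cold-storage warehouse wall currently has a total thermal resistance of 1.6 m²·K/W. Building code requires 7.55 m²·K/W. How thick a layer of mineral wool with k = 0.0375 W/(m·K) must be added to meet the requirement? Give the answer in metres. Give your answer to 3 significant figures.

ΔR = 7.55 − 1.6 = 5.95 m²·K/W
L = ΔR × k = 5.95 × 0.0375 = 0.2231 m

0.223 m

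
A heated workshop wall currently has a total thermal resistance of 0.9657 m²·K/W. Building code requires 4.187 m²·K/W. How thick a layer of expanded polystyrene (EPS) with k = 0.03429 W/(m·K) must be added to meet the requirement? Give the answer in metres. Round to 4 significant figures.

0.1105 m

ΔR = 4.187 − 0.9657 = 3.2213 m²·K/W
L = ΔR × k = 3.2213 × 0.03429 = 0.11046 m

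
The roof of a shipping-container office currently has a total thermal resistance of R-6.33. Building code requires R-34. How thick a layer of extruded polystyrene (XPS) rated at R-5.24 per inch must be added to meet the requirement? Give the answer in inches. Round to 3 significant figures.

ΔR = 34 − 6.33 = 27.67 ft²·°F·h/BTU
L = ΔR / (R/in) = 27.67/5.24 = 5.281 in

5.28 in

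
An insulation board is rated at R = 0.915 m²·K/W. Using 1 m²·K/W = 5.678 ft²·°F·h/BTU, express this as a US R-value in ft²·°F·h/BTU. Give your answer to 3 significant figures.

R_US = 0.915 × 5.678 = 5.195

5.20 ft²·°F·h/BTU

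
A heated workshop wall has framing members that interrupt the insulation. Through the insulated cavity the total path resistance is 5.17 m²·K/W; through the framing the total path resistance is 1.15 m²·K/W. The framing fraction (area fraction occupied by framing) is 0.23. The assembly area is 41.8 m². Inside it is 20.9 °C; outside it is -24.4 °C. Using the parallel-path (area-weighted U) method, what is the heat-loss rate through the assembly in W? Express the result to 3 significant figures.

661 W

U_eff = 0.77/5.17 + 0.23/1.15 = 0.1489 + 0.2 = 0.3489
R_eff = 1/U_eff = 2.866 m²·K/W
Q = 41.8 × (20.9 − (-24.4)) / 2.866 = 660.7 W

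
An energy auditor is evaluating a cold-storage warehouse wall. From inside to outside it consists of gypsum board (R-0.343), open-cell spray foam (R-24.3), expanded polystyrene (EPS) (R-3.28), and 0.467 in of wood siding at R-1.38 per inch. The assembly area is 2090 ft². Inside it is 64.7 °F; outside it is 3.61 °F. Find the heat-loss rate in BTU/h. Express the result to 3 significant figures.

4470 BTU/h

0.467 × 1.38 = 0.6445
R_total = 0.343 + 24.3 + 3.28 + 0.6445 = 28.57 ft²·°F·h/BTU
Q = A·ΔT/R = 2090 × (64.7 − 3.61) / 28.57 = 4469 BTU/h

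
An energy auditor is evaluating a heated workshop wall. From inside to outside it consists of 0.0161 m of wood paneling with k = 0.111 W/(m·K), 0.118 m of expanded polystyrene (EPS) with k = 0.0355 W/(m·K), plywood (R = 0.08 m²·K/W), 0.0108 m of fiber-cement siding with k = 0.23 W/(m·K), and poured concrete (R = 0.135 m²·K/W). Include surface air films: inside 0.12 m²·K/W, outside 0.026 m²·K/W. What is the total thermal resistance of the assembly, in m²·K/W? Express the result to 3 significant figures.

0.0161/0.111 = 0.145
0.118/0.0355 = 3.324
0.0108/0.23 = 0.04696
R_total = 0.12 + 0.145 + 3.324 + 0.08 + 0.04696 + 0.135 + 0.026 = 3.877 m²·K/W

3.88 m²·K/W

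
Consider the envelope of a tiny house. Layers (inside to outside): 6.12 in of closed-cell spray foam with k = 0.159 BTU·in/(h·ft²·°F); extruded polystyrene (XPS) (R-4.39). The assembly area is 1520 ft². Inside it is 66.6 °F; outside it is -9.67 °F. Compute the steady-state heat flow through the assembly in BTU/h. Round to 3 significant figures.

2700 BTU/h

6.12/0.159 = 38.49
R_total = 38.49 + 4.39 = 42.88 ft²·°F·h/BTU
Q = A·ΔT/R = 1520 × (66.6 − (-9.67)) / 42.88 = 2704 BTU/h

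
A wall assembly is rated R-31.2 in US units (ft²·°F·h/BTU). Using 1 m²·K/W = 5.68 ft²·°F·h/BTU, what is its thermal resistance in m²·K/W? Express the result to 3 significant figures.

5.49 m²·K/W

R_SI = 31.2/5.68 = 5.493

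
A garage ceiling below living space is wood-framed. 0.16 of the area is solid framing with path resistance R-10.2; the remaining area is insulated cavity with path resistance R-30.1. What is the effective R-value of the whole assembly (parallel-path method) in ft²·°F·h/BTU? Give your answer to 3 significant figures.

22.9 ft²·°F·h/BTU

U_eff = 0.84/30.1 + 0.16/10.2 = 0.02791 + 0.01569 = 0.04359
R_eff = 1/U_eff = 22.94 ft²·°F·h/BTU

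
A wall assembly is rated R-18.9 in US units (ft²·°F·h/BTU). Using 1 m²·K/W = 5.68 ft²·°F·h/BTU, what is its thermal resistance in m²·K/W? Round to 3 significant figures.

3.33 m²·K/W

R_SI = 18.9/5.68 = 3.327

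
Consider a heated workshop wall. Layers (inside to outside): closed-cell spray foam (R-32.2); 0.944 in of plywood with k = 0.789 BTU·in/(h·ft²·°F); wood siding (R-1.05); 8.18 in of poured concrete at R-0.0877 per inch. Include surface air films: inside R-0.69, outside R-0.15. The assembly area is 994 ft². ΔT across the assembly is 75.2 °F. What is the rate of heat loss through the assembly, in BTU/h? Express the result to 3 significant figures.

2080 BTU/h

0.944/0.789 = 1.196
8.18 × 0.0877 = 0.7174
R_total = 0.69 + 32.2 + 1.196 + 1.05 + 0.7174 + 0.15 = 36 ft²·°F·h/BTU
Q = A·ΔT/R = 994 × 75.2 / 36 = 2076 BTU/h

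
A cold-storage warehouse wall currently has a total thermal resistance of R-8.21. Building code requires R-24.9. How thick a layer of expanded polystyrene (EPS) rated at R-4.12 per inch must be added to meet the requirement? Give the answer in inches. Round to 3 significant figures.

ΔR = 24.9 − 8.21 = 16.69 ft²·°F·h/BTU
L = ΔR / (R/in) = 16.69/4.12 = 4.051 in

4.05 in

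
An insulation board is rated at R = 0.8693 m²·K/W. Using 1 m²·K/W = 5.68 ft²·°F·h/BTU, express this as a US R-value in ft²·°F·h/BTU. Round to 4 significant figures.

R_US = 0.8693 × 5.68 = 4.9376

4.938 ft²·°F·h/BTU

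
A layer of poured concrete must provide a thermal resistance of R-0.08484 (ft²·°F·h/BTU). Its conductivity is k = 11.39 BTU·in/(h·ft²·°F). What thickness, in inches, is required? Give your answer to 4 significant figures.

0.9663 in

L = R × k = 0.08484 × 11.39 = 0.96633 in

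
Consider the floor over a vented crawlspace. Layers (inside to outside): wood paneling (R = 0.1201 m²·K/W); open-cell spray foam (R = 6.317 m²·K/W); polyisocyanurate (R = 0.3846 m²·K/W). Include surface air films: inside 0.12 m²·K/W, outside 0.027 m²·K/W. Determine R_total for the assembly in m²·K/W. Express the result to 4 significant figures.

R_total = 0.12 + 0.1201 + 6.317 + 0.3846 + 0.027 = 6.9687 m²·K/W

6.969 m²·K/W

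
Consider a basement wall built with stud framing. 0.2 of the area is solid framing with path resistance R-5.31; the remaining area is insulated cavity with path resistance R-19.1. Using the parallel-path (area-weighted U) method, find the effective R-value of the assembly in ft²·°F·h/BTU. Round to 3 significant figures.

U_eff = 0.8/19.1 + 0.2/5.31 = 0.04188 + 0.03766 = 0.07955
R_eff = 1/U_eff = 12.57 ft²·°F·h/BTU

12.6 ft²·°F·h/BTU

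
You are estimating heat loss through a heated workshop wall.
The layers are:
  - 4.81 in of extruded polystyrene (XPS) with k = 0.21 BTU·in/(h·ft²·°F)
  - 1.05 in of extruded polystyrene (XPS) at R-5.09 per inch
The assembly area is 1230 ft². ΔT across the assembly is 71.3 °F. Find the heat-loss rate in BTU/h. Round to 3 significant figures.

4.81/0.21 = 22.9
1.05 × 5.09 = 5.345
R_total = 22.9 + 5.345 = 28.25 ft²·°F·h/BTU
Q = A·ΔT/R = 1230 × 71.3 / 28.25 = 3104 BTU/h

3100 BTU/h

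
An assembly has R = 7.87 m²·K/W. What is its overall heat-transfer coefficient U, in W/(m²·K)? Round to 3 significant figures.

U = 1/R = 1/7.87 = 0.1271

0.127 W/(m²·K)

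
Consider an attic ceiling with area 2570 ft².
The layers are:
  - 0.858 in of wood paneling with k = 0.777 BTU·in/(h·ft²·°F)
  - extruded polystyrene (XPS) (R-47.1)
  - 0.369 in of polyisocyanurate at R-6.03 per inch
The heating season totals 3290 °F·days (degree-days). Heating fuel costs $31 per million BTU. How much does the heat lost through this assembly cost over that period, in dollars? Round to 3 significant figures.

125 dollars

0.858/0.777 = 1.104
0.369 × 6.03 = 2.225
R_total = 1.104 + 47.1 + 2.225 = 50.43 ft²·°F·h/BTU
E = A × HDD × 24 / R = 2570 × 3290 × 24 / 50.43 = 4024000 BTU
Cost = 4024000/10⁶ × 31 = $124.7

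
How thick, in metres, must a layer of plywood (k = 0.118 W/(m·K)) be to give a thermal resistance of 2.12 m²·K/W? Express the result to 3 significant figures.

0.250 m

L = R·k = 2.12 × 0.118 = 0.2502 m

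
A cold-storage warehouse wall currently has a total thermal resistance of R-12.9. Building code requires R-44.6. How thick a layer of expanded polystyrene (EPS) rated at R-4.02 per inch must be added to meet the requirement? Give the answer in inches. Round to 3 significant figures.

ΔR = 44.6 − 12.9 = 31.7 ft²·°F·h/BTU
L = ΔR / (R/in) = 31.7/4.02 = 7.886 in

7.89 in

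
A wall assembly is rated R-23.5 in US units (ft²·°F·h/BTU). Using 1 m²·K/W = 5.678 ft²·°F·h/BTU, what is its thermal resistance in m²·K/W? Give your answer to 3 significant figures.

4.14 m²·K/W

R_SI = 23.5/5.678 = 4.139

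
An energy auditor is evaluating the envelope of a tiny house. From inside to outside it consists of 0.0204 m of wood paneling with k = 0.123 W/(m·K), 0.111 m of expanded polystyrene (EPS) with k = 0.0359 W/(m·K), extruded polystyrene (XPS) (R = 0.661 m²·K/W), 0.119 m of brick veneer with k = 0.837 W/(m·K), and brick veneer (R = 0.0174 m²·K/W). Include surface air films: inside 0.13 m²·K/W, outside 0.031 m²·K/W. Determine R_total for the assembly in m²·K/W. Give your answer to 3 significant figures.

4.24 m²·K/W

0.0204/0.123 = 0.1659
0.111/0.0359 = 3.092
0.119/0.837 = 0.1422
R_total = 0.13 + 0.1659 + 3.092 + 0.661 + 0.1422 + 0.0174 + 0.031 = 4.239 m²·K/W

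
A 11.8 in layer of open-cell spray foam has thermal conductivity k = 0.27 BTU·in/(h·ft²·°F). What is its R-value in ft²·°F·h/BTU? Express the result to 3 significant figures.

R = L/k = 11.8/0.27 = 43.7 ft²·°F·h/BTU

43.7 ft²·°F·h/BTU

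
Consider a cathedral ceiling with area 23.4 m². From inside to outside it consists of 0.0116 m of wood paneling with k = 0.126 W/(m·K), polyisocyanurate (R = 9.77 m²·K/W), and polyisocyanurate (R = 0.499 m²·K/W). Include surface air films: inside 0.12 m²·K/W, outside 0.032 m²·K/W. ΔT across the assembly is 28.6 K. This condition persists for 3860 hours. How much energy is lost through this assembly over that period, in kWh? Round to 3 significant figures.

246 kWh

0.0116/0.126 = 0.09206
R_total = 0.12 + 0.09206 + 9.77 + 0.499 + 0.032 = 10.51 m²·K/W
Q = 23.4 × 28.6 / 10.51 = 63.66 W
E = 63.66 W × 3860 h / 1000 = 245.7 kWh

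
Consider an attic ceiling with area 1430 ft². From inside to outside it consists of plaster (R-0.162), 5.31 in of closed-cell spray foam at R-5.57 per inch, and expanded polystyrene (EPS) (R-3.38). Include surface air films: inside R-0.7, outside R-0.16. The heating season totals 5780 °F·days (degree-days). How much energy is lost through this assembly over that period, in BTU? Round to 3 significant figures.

5.31 × 5.57 = 29.58
R_total = 0.7 + 0.162 + 29.58 + 3.38 + 0.16 = 33.98 ft²·°F·h/BTU
E = A × HDD × 24 / R = 1430 × 5780 × 24 / 33.98 = 5838000 BTU

5840000 BTU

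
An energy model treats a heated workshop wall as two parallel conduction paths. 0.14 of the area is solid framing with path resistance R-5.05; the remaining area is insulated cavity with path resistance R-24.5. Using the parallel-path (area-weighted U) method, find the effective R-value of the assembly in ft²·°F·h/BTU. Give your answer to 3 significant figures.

15.9 ft²·°F·h/BTU

U_eff = 0.86/24.5 + 0.14/5.05 = 0.0351 + 0.02772 = 0.06282
R_eff = 1/U_eff = 15.92 ft²·°F·h/BTU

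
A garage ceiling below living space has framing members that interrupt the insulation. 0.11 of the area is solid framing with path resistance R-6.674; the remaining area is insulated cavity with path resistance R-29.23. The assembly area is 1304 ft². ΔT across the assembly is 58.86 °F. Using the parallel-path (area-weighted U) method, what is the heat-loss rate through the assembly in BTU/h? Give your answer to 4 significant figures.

U_eff = 0.89/29.23 + 0.11/6.674 = 0.030448 + 0.016482 = 0.04693
R_eff = 1/U_eff = 21.308 ft²·°F·h/BTU
Q = 1304 × 58.86 / 21.308 = 3602 BTU/h

3602 BTU/h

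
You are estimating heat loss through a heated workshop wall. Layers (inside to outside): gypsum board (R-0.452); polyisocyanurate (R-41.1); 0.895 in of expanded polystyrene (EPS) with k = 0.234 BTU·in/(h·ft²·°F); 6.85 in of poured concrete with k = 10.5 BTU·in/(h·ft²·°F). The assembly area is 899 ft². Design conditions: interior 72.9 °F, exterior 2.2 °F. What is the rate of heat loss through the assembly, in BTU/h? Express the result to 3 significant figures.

0.895/0.234 = 3.825
6.85/10.5 = 0.6524
R_total = 0.452 + 41.1 + 3.825 + 0.6524 = 46.03 ft²·°F·h/BTU
Q = A·ΔT/R = 899 × (72.9 − 2.2) / 46.03 = 1381 BTU/h

1380 BTU/h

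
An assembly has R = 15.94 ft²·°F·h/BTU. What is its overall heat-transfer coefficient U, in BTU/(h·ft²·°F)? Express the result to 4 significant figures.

U = 1/R = 1/15.94 = 0.062735

0.06274 BTU/(h·ft²·°F)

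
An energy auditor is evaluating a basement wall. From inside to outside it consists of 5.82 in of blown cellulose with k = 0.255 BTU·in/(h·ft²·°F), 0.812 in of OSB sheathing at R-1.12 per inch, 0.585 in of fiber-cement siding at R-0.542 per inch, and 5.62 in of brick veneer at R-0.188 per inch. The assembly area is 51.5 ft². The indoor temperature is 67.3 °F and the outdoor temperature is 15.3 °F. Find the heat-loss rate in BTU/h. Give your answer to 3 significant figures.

5.82/0.255 = 22.82
0.812 × 1.12 = 0.9094
0.585 × 0.542 = 0.3171
5.62 × 0.188 = 1.057
R_total = 22.82 + 0.9094 + 0.3171 + 1.057 = 25.11 ft²·°F·h/BTU
Q = A·ΔT/R = 51.5 × (67.3 − 15.3) / 25.11 = 106.7 BTU/h

107 BTU/h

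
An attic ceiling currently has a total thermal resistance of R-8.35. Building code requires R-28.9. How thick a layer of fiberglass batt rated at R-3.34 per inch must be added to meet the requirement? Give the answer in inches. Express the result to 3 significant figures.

ΔR = 28.9 − 8.35 = 20.55 ft²·°F·h/BTU
L = ΔR / (R/in) = 20.55/3.34 = 6.153 in

6.15 in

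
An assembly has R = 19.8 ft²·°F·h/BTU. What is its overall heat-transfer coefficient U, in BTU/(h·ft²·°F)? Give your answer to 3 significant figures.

U = 1/R = 1/19.8 = 0.05051

0.0505 BTU/(h·ft²·°F)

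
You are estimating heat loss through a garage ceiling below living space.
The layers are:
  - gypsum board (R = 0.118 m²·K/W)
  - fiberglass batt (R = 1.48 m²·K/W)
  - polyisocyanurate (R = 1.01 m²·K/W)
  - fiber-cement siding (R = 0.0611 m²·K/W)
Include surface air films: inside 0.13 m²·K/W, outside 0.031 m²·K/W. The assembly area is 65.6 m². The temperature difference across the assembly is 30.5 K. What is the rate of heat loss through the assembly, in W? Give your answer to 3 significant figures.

707 W

R_total = 0.13 + 0.118 + 1.48 + 1.01 + 0.0611 + 0.031 = 2.83 m²·K/W
Q = A·ΔT/R = 65.6 × 30.5 / 2.83 = 707 W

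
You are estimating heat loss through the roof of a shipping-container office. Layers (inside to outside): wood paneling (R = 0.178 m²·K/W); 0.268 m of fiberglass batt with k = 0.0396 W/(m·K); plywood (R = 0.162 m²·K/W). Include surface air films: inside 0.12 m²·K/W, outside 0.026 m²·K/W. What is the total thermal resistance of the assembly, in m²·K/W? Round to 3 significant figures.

7.25 m²·K/W

0.268/0.0396 = 6.768
R_total = 0.12 + 0.178 + 6.768 + 0.162 + 0.026 = 7.254 m²·K/W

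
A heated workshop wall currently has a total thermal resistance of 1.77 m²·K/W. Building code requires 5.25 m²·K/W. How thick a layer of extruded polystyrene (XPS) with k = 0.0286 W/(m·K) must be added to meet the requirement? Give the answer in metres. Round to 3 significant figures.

ΔR = 5.25 − 1.77 = 3.48 m²·K/W
L = ΔR × k = 3.48 × 0.0286 = 0.09953 m

0.0995 m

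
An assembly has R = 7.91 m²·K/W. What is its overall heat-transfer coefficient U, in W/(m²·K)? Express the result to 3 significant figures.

U = 1/R = 1/7.91 = 0.1264

0.126 W/(m²·K)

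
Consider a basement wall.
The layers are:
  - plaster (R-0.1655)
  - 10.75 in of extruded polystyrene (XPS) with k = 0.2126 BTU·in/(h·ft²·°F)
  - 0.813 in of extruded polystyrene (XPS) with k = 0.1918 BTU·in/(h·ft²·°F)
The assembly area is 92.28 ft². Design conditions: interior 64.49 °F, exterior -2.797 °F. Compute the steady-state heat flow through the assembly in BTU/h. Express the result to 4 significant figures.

10.75/0.2126 = 50.564
0.813/0.1918 = 4.2388
R_total = 0.1655 + 50.564 + 4.2388 = 54.969 ft²·°F·h/BTU
Q = A·ΔT/R = 92.28 × (64.49 − (-2.797)) / 54.969 = 112.96 BTU/h

113.0 BTU/h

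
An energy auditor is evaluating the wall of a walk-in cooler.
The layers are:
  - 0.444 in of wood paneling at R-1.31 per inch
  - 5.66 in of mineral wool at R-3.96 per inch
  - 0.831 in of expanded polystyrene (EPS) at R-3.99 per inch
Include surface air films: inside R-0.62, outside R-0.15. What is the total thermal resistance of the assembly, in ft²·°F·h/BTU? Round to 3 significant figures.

0.444 × 1.31 = 0.5816
5.66 × 3.96 = 22.41
0.831 × 3.99 = 3.316
R_total = 0.62 + 0.5816 + 22.41 + 3.316 + 0.15 = 27.08 ft²·°F·h/BTU

27.1 ft²·°F·h/BTU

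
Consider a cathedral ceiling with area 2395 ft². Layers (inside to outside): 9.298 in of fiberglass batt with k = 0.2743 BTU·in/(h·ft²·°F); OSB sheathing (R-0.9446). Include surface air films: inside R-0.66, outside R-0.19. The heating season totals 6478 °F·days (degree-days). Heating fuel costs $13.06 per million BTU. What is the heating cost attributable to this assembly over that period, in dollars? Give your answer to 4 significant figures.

9.298/0.2743 = 33.897
R_total = 0.66 + 33.897 + 0.9446 + 0.19 = 35.692 ft²·°F·h/BTU
E = A × HDD × 24 / R = 2395 × 6478 × 24 / 35.692 = 10433000 BTU
Cost = 10433000/10⁶ × 13.06 = $136.25

136.2 dollars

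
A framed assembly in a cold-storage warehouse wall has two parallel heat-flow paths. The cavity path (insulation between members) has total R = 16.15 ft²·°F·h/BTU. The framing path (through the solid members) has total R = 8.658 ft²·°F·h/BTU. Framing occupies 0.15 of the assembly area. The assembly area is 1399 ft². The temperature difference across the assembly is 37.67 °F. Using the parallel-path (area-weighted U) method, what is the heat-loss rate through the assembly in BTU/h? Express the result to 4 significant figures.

3687 BTU/h

U_eff = 0.85/16.15 + 0.15/8.658 = 0.052632 + 0.017325 = 0.069957
R_eff = 1/U_eff = 14.295 ft²·°F·h/BTU
Q = 1399 × 37.67 / 14.295 = 3686.7 BTU/h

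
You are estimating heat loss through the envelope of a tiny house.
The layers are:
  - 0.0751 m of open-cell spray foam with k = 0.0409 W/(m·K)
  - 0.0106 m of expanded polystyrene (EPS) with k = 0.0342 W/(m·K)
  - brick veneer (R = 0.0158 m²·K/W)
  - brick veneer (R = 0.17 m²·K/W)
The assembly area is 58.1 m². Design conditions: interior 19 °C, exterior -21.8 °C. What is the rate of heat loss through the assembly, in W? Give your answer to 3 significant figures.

0.0751/0.0409 = 1.836
0.0106/0.0342 = 0.3099
R_total = 1.836 + 0.3099 + 0.0158 + 0.17 = 2.332 m²·K/W
Q = A·ΔT/R = 58.1 × (19 − (-21.8)) / 2.332 = 1017 W

1020 W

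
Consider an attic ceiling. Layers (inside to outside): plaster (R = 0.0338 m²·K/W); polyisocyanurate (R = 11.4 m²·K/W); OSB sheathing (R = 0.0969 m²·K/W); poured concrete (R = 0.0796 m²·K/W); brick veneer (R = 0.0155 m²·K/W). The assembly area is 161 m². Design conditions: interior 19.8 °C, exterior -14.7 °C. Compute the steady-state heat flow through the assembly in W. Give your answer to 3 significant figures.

478 W

R_total = 0.0338 + 11.4 + 0.0969 + 0.0796 + 0.0155 = 11.63 m²·K/W
Q = A·ΔT/R = 161 × (19.8 − (-14.7)) / 11.63 = 477.8 W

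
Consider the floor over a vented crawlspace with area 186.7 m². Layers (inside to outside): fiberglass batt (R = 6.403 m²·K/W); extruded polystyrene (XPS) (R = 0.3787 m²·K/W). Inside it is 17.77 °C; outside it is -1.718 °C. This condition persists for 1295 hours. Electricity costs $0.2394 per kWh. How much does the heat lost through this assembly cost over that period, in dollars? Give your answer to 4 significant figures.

166.3 dollars

R_total = 6.403 + 0.3787 = 6.7817 m²·K/W
Q = 186.7 × (17.77 − (-1.718)) / 6.7817 = 536.5 W
E = 536.5 W × 1295 h / 1000 = 694.77 kWh
Cost = 694.77 × 0.2394 = $166.33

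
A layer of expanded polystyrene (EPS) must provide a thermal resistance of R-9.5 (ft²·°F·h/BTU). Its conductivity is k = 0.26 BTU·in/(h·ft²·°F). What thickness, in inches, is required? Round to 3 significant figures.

L = R × k = 9.5 × 0.26 = 2.47 in

2.47 in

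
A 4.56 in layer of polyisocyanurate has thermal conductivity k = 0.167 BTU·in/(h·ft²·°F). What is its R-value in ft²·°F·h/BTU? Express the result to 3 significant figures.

27.3 ft²·°F·h/BTU

R = L/k = 4.56/0.167 = 27.31 ft²·°F·h/BTU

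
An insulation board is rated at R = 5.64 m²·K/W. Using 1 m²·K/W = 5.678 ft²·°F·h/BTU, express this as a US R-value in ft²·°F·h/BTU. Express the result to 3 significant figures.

R_US = 5.64 × 5.678 = 32.02

32.0 ft²·°F·h/BTU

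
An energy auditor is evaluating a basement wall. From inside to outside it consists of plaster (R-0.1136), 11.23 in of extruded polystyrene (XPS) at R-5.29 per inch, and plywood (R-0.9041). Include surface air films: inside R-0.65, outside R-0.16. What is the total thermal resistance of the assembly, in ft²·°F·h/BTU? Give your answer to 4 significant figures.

61.23 ft²·°F·h/BTU

11.23 × 5.29 = 59.407
R_total = 0.65 + 0.1136 + 59.407 + 0.9041 + 0.16 = 61.234 ft²·°F·h/BTU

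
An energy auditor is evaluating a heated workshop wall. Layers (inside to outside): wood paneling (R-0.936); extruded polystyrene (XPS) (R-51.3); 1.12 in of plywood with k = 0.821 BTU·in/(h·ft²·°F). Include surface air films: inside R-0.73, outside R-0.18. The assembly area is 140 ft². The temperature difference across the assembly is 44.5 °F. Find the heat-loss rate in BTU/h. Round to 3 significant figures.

1.12/0.821 = 1.364
R_total = 0.73 + 0.936 + 51.3 + 1.364 + 0.18 = 54.51 ft²·°F·h/BTU
Q = A·ΔT/R = 140 × 44.5 / 54.51 = 114.3 BTU/h

114 BTU/h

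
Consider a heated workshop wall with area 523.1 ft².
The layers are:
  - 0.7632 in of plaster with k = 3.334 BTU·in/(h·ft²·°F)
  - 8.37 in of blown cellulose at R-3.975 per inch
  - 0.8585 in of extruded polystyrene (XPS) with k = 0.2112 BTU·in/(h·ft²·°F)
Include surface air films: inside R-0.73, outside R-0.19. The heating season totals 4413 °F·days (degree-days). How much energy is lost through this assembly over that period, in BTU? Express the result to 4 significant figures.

0.7632/3.334 = 0.22891
8.37 × 3.975 = 33.271
0.8585/0.2112 = 4.0649
R_total = 0.73 + 0.22891 + 33.271 + 4.0649 + 0.19 = 38.485 ft²·°F·h/BTU
E = A × HDD × 24 / R = 523.1 × 4413 × 24 / 38.485 = 1439600 BTU

1440000 BTU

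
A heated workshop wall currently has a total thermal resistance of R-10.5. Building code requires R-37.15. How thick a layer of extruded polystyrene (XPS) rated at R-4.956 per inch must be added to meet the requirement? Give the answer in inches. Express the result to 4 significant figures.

5.377 in

ΔR = 37.15 − 10.5 = 26.65 ft²·°F·h/BTU
L = ΔR / (R/in) = 26.65/4.956 = 5.3773 in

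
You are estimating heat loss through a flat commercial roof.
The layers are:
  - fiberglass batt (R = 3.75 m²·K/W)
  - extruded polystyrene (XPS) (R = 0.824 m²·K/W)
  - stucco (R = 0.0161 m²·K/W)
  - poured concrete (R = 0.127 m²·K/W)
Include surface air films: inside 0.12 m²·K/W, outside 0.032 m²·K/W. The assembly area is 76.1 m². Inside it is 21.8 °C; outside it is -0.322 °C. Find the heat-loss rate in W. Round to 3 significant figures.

R_total = 0.12 + 3.75 + 0.824 + 0.0161 + 0.127 + 0.032 = 4.869 m²·K/W
Q = A·ΔT/R = 76.1 × (21.8 − (-0.322)) / 4.869 = 345.7 W

346 W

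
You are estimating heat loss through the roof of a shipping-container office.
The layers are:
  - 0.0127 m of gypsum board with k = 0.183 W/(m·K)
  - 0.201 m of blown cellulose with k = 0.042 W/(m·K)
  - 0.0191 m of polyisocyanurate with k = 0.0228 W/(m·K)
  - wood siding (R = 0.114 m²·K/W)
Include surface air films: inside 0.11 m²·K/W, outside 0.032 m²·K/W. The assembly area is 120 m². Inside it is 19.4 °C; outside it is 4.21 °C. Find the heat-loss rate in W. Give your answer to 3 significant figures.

0.0127/0.183 = 0.0694
0.201/0.042 = 4.786
0.0191/0.0228 = 0.8377
R_total = 0.11 + 0.0694 + 4.786 + 0.8377 + 0.114 + 0.032 = 5.949 m²·K/W
Q = A·ΔT/R = 120 × (19.4 − 4.21) / 5.949 = 306.4 W

306 W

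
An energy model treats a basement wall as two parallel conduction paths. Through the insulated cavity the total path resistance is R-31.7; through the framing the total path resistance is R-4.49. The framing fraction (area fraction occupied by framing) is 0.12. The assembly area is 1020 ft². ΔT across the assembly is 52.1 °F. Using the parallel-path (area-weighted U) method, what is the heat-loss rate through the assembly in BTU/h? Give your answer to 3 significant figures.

2900 BTU/h

U_eff = 0.88/31.7 + 0.12/4.49 = 0.02776 + 0.02673 = 0.05449
R_eff = 1/U_eff = 18.35 ft²·°F·h/BTU
Q = 1020 × 52.1 / 18.35 = 2896 BTU/h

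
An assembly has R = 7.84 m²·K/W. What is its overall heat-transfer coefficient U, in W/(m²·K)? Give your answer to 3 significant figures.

U = 1/R = 1/7.84 = 0.1276

0.128 W/(m²·K)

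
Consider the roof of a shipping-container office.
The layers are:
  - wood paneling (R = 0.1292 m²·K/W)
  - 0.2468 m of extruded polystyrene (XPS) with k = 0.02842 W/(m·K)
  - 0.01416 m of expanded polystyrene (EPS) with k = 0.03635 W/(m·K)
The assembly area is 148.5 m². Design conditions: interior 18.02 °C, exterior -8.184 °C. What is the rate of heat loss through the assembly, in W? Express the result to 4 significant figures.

422.8 W

0.2468/0.02842 = 8.684
0.01416/0.03635 = 0.38955
R_total = 0.1292 + 8.684 + 0.38955 = 9.2028 m²·K/W
Q = A·ΔT/R = 148.5 × (18.02 − (-8.184)) / 9.2028 = 422.84 W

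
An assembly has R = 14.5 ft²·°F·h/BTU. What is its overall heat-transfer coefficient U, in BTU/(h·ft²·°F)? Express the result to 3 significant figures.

0.0690 BTU/(h·ft²·°F)

U = 1/R = 1/14.5 = 0.06897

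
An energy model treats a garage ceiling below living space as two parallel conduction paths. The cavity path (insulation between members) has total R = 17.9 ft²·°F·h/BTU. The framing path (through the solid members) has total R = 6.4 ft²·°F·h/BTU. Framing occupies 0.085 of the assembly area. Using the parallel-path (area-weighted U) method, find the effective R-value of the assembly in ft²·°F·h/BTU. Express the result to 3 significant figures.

U_eff = 0.915/17.9 + 0.085/6.4 = 0.05112 + 0.01328 = 0.0644
R_eff = 1/U_eff = 15.53 ft²·°F·h/BTU

15.5 ft²·°F·h/BTU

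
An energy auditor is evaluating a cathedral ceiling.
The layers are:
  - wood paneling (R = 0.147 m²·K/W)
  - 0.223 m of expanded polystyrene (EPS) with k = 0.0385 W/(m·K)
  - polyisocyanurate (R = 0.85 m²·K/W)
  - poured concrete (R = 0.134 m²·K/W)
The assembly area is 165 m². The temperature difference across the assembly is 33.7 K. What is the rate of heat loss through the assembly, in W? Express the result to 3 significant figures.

0.223/0.0385 = 5.792
R_total = 0.147 + 5.792 + 0.85 + 0.134 = 6.923 m²·K/W
Q = A·ΔT/R = 165 × 33.7 / 6.923 = 803.2 W

803 W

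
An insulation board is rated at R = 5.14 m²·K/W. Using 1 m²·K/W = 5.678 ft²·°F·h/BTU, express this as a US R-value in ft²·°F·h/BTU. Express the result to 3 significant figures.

29.2 ft²·°F·h/BTU

R_US = 5.14 × 5.678 = 29.18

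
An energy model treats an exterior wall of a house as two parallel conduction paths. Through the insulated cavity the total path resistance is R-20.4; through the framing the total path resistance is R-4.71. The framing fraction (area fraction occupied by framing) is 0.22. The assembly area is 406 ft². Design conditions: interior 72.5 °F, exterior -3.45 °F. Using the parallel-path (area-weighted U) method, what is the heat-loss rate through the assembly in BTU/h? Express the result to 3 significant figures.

2620 BTU/h

U_eff = 0.78/20.4 + 0.22/4.71 = 0.03824 + 0.04671 = 0.08494
R_eff = 1/U_eff = 11.77 ft²·°F·h/BTU
Q = 406 × (72.5 − (-3.45)) / 11.77 = 2619 BTU/h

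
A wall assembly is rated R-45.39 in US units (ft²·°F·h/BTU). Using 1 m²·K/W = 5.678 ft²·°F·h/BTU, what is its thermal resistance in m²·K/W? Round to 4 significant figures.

R_SI = 45.39/5.678 = 7.994

7.994 m²·K/W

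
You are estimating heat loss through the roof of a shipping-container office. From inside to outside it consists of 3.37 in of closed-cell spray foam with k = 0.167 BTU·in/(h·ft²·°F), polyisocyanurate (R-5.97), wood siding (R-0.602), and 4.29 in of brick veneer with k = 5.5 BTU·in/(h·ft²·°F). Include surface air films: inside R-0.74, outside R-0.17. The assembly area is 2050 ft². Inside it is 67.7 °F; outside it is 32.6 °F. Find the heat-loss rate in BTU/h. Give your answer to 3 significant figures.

2530 BTU/h

3.37/0.167 = 20.18
4.29/5.5 = 0.78
R_total = 0.74 + 20.18 + 5.97 + 0.602 + 0.78 + 0.17 = 28.44 ft²·°F·h/BTU
Q = A·ΔT/R = 2050 × (67.7 − 32.6) / 28.44 = 2530 BTU/h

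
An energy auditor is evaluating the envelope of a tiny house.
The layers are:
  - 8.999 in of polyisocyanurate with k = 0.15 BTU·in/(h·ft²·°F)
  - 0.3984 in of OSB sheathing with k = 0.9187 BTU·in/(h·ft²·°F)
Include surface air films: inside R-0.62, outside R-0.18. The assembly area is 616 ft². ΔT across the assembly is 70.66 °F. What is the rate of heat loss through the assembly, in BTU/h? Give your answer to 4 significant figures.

8.999/0.15 = 59.993
0.3984/0.9187 = 0.43366
R_total = 0.62 + 59.993 + 0.43366 + 0.18 = 61.227 ft²·°F·h/BTU
Q = A·ΔT/R = 616 × 70.66 / 61.227 = 710.9 BTU/h

710.9 BTU/h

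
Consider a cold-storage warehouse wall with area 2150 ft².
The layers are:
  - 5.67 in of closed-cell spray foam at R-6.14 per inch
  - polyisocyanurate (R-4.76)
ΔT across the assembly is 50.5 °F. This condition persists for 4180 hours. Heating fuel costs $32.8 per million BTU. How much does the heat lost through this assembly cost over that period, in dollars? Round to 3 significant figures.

376 dollars

5.67 × 6.14 = 34.81
R_total = 34.81 + 4.76 = 39.57 ft²·°F·h/BTU
Q = 2150 × 50.5 / 39.57 = 2744 BTU/h
E = 2744 × 4180 = 11470000 BTU
Cost = 11470000/10⁶ × 32.8 = $376.2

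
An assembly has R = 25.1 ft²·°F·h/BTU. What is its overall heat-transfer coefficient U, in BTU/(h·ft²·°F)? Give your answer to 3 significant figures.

0.0398 BTU/(h·ft²·°F)

U = 1/R = 1/25.1 = 0.03984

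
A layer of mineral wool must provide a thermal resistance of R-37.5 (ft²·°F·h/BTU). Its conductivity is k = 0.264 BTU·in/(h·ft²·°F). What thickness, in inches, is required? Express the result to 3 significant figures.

9.90 in

L = R × k = 37.5 × 0.264 = 9.9 in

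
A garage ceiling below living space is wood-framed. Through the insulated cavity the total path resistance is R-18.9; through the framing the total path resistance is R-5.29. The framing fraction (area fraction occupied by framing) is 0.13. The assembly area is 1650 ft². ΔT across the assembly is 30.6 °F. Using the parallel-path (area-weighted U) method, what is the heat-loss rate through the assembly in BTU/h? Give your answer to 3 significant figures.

U_eff = 0.87/18.9 + 0.13/5.29 = 0.04603 + 0.02457 = 0.07061
R_eff = 1/U_eff = 14.16 ft²·°F·h/BTU
Q = 1650 × 30.6 / 14.16 = 3565 BTU/h

3560 BTU/h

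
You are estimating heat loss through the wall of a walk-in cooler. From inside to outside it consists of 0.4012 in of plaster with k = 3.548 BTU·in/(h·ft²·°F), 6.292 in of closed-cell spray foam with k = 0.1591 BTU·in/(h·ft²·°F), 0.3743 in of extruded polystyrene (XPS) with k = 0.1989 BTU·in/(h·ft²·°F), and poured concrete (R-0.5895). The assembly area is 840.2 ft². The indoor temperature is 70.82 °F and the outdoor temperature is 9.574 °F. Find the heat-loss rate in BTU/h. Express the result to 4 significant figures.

0.4012/3.548 = 0.11308
6.292/0.1591 = 39.547
0.3743/0.1989 = 1.8819
R_total = 0.11308 + 39.547 + 1.8819 + 0.5895 = 42.132 ft²·°F·h/BTU
Q = A·ΔT/R = 840.2 × (70.82 − 9.574) / 42.132 = 1221.4 BTU/h

1221 BTU/h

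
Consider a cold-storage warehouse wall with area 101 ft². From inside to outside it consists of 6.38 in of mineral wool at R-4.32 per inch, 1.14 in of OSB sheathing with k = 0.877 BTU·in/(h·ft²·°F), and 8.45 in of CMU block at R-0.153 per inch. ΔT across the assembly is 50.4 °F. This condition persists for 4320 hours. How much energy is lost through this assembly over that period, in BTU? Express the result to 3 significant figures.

6.38 × 4.32 = 27.56
1.14/0.877 = 1.3
8.45 × 0.153 = 1.293
R_total = 27.56 + 1.3 + 1.293 = 30.15 ft²·°F·h/BTU
Q = 101 × 50.4 / 30.15 = 168.8 BTU/h
E = 168.8 × 4320 = 729300 BTU

729000 BTU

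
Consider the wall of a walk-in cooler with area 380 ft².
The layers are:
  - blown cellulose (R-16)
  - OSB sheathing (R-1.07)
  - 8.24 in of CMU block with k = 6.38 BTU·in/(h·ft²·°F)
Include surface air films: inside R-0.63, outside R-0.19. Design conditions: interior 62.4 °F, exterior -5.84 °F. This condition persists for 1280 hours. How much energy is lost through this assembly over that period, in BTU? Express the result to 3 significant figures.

1730000 BTU

8.24/6.38 = 1.292
R_total = 0.63 + 16 + 1.07 + 1.292 + 0.19 = 19.18 ft²·°F·h/BTU
Q = 380 × (62.4 − (-5.84)) / 19.18 = 1352 BTU/h
E = 1352 × 1280 = 1730000 BTU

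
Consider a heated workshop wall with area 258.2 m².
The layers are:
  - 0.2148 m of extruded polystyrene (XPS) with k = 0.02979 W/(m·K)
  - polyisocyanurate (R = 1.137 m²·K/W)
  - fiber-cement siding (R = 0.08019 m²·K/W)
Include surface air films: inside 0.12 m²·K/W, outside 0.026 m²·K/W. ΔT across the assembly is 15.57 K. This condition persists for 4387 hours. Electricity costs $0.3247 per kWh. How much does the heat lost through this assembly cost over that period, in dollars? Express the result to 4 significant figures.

667.9 dollars

0.2148/0.02979 = 7.2105
R_total = 0.12 + 7.2105 + 1.137 + 0.08019 + 0.026 = 8.5737 m²·K/W
Q = 258.2 × 15.57 / 8.5737 = 468.9 W
E = 468.9 W × 4387 h / 1000 = 2057.1 kWh
Cost = 2057.1 × 0.3247 = $667.93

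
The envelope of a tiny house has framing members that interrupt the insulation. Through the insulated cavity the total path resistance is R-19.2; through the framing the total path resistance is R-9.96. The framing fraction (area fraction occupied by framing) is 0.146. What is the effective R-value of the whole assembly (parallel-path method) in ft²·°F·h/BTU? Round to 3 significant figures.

16.9 ft²·°F·h/BTU

U_eff = 0.854/19.2 + 0.146/9.96 = 0.04448 + 0.01466 = 0.05914
R_eff = 1/U_eff = 16.91 ft²·°F·h/BTU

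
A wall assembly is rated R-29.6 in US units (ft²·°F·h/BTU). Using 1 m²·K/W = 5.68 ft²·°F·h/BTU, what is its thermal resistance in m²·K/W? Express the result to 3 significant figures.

5.21 m²·K/W

R_SI = 29.6/5.68 = 5.211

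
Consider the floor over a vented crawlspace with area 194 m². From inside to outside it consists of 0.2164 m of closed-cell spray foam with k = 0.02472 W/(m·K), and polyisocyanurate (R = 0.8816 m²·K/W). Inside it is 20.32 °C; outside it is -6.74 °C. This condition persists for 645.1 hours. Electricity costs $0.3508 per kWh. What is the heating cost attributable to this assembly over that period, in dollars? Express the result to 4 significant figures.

123.3 dollars

0.2164/0.02472 = 8.754
R_total = 8.754 + 0.8816 = 9.6356 m²·K/W
Q = 194 × (20.32 − (-6.74)) / 9.6356 = 544.81 W
E = 544.81 W × 645.1 h / 1000 = 351.46 kWh
Cost = 351.46 × 0.3508 = $123.29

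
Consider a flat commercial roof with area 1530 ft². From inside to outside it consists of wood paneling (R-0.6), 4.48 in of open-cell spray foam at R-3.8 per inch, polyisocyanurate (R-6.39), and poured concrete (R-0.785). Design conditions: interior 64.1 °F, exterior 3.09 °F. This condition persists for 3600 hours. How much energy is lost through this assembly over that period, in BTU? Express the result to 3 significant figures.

4.48 × 3.8 = 17.02
R_total = 0.6 + 17.02 + 6.39 + 0.785 = 24.8 ft²·°F·h/BTU
Q = 1530 × (64.1 − 3.09) / 24.8 = 3764 BTU/h
E = 3764 × 3600 = 13550000 BTU

13600000 BTU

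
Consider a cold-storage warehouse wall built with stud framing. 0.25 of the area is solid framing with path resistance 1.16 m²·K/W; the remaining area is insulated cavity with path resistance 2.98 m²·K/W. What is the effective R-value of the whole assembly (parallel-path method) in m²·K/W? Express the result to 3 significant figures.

2.14 m²·K/W

U_eff = 0.75/2.98 + 0.25/1.16 = 0.2517 + 0.2155 = 0.4672
R_eff = 1/U_eff = 2.14 m²·K/W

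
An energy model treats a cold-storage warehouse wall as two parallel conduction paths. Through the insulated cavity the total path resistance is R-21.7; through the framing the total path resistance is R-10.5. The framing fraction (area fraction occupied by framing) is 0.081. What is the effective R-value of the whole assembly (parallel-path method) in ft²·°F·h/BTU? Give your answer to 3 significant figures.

U_eff = 0.919/21.7 + 0.081/10.5 = 0.04235 + 0.007714 = 0.05006
R_eff = 1/U_eff = 19.97 ft²·°F·h/BTU

20.0 ft²·°F·h/BTU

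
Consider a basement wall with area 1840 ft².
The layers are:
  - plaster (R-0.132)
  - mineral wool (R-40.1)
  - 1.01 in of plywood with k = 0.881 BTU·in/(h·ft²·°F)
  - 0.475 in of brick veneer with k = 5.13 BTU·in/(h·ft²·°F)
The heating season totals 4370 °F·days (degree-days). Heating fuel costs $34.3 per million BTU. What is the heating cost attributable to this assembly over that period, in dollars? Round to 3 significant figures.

1.01/0.881 = 1.146
0.475/5.13 = 0.09259
R_total = 0.132 + 40.1 + 1.146 + 0.09259 = 41.47 ft²·°F·h/BTU
E = A × HDD × 24 / R = 1840 × 4370 × 24 / 41.47 = 4653000 BTU
Cost = 4653000/10⁶ × 34.3 = $159.6

160 dollars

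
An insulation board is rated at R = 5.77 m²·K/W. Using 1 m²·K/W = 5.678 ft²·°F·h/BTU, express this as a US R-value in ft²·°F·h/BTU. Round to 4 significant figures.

32.76 ft²·°F·h/BTU

R_US = 5.77 × 5.678 = 32.762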